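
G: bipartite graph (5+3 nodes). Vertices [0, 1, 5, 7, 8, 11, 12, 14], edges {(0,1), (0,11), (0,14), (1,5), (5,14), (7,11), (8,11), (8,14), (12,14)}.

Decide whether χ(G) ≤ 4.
Yes, G is 4-colorable

A valid 4-coloring: color 1: [1, 11, 14]; color 2: [0, 5, 7, 8, 12].
(χ(G) = 2 ≤ 4.)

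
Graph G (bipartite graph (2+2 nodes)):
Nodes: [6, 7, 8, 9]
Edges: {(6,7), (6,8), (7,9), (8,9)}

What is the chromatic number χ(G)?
χ(G) = 2

Clique number ω(G) = 2 (lower bound: χ ≥ ω).
The graph is bipartite (no odd cycle), so 2 colors suffice: χ(G) = 2.
A valid 2-coloring: color 1: [6, 9]; color 2: [7, 8].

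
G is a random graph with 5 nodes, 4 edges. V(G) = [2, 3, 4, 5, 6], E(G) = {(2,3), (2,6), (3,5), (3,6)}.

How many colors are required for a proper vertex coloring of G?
Clique number ω(G) = 3 (lower bound: χ ≥ ω).
The clique on [2, 3, 6] has size 3, forcing χ ≥ 3, and the coloring below uses 3 colors, so χ(G) = 3.
A valid 3-coloring: color 1: [3, 4]; color 2: [2, 5]; color 3: [6].

χ(G) = 3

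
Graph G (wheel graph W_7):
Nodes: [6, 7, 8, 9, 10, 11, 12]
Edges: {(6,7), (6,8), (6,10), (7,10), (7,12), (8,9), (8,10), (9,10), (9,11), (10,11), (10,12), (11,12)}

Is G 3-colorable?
A valid 3-coloring: color 1: [10]; color 2: [7, 8, 11]; color 3: [6, 9, 12].
(χ(G) = 3 ≤ 3.)

Yes, G is 3-colorable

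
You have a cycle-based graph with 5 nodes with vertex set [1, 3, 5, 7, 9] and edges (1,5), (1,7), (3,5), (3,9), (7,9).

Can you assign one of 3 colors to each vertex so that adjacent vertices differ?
Yes, G is 3-colorable

A valid 3-coloring: color 1: [5, 7]; color 2: [1, 3]; color 3: [9].
(χ(G) = 3 ≤ 3.)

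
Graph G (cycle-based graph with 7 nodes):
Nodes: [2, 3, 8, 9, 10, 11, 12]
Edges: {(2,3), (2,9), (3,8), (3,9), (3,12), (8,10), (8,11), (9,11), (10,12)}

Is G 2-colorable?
No, G is not 2-colorable

The clique on vertices [2, 3, 9] has size 3 > 2, so it alone needs 3 colors.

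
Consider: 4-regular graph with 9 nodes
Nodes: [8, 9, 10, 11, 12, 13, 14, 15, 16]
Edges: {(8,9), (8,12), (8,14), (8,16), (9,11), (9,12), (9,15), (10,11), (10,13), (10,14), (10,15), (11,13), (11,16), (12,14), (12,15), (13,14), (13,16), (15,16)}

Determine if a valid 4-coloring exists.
A valid 4-coloring: color 1: [11, 14, 15]; color 2: [8, 13]; color 3: [9, 10, 16]; color 4: [12].
(χ(G) = 4 ≤ 4.)

Yes, G is 4-colorable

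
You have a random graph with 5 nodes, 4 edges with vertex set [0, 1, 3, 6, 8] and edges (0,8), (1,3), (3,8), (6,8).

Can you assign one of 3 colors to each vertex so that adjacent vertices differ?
A valid 3-coloring: color 1: [1, 8]; color 2: [0, 3, 6].
(χ(G) = 2 ≤ 3.)

Yes, G is 3-colorable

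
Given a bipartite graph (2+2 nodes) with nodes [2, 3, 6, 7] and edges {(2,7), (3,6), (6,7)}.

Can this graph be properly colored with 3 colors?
Yes, G is 3-colorable

A valid 3-coloring: color 1: [3, 7]; color 2: [2, 6].
(χ(G) = 2 ≤ 3.)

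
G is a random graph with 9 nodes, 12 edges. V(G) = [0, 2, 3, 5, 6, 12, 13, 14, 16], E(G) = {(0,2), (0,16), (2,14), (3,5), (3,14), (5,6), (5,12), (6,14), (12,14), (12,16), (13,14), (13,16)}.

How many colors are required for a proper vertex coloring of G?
χ(G) = 3

Clique number ω(G) = 2 (lower bound: χ ≥ ω).
Odd cycle [2, 14, 13, 16, 0] needs 3 colors (χ ≥ 3).
The coloring below uses 3 colors, so χ(G) = 3.
A valid 3-coloring: color 1: [5, 14, 16]; color 2: [0, 3, 6, 12, 13]; color 3: [2].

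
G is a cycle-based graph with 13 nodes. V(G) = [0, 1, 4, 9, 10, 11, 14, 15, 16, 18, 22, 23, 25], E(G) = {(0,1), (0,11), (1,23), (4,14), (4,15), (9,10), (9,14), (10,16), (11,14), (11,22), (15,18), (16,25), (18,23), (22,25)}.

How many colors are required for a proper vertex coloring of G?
Clique number ω(G) = 2 (lower bound: χ ≥ ω).
Odd cycle [25, 22, 11, 14, 9, 10, 16] needs 3 colors (χ ≥ 3).
The coloring below uses 3 colors, so χ(G) = 3.
A valid 3-coloring: color 1: [1, 4, 10, 11, 18, 25]; color 2: [0, 14, 15, 16, 22, 23]; color 3: [9].

χ(G) = 3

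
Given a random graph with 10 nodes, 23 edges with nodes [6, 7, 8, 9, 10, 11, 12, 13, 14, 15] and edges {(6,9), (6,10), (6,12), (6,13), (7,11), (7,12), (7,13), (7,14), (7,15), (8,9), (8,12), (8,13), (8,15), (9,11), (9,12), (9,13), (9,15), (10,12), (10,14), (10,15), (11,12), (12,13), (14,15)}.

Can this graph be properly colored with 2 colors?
The clique on vertices [8, 9, 12, 13] has size 4 > 2, so it alone needs 4 colors.

No, G is not 2-colorable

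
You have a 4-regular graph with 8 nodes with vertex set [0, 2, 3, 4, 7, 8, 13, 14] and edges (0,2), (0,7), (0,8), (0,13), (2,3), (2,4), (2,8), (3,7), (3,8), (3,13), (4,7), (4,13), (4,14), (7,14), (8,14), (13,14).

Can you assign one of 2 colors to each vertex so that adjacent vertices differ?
No, G is not 2-colorable

The clique on vertices [0, 2, 8] has size 3 > 2, so it alone needs 3 colors.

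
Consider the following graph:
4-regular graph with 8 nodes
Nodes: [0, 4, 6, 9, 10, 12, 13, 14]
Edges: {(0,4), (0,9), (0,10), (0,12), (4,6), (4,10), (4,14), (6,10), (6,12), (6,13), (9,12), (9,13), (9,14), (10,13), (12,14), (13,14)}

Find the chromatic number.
χ(G) = 3

Clique number ω(G) = 3 (lower bound: χ ≥ ω).
The clique on [0, 9, 12] has size 3, forcing χ ≥ 3, and the coloring below uses 3 colors, so χ(G) = 3.
A valid 3-coloring: color 1: [4, 12, 13]; color 2: [0, 6, 14]; color 3: [9, 10].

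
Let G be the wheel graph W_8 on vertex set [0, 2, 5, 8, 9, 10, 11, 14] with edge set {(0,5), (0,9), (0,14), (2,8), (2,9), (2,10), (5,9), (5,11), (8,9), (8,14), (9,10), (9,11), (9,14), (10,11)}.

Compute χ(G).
χ(G) = 4

Clique number ω(G) = 3 (lower bound: χ ≥ ω).
Odd cycle [10, 11, 5, 0, 14, 8, 2] needs 3 colors (χ ≥ 3).
Vertex 9 is adjacent to every vertex of [0, 2, 5, 8, 10, 11, 14], which already need 3 colors among themselves, so 9 needs a new color (χ ≥ 4).
The coloring below uses 4 colors, so χ(G) = 4.
A valid 4-coloring: color 1: [9]; color 2: [5, 8, 10]; color 3: [0, 2, 11]; color 4: [14].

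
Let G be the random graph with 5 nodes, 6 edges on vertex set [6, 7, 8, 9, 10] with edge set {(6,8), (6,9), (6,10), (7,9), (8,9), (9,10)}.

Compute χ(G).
Clique number ω(G) = 3 (lower bound: χ ≥ ω).
The clique on [6, 8, 9] has size 3, forcing χ ≥ 3, and the coloring below uses 3 colors, so χ(G) = 3.
A valid 3-coloring: color 1: [9]; color 2: [6, 7]; color 3: [8, 10].

χ(G) = 3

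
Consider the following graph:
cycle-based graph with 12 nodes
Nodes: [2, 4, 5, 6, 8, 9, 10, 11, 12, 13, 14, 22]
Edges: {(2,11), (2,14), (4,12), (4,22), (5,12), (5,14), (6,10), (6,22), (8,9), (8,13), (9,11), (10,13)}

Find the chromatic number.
χ(G) = 2

Clique number ω(G) = 2 (lower bound: χ ≥ ω).
The graph is bipartite (no odd cycle), so 2 colors suffice: χ(G) = 2.
A valid 2-coloring: color 1: [2, 4, 5, 6, 9, 13]; color 2: [8, 10, 11, 12, 14, 22].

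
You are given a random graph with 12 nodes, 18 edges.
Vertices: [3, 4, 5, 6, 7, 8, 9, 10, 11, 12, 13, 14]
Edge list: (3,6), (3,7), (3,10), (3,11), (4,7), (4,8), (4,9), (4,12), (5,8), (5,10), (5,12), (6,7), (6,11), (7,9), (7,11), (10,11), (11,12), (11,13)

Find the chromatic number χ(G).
Clique number ω(G) = 4 (lower bound: χ ≥ ω).
The clique on [3, 6, 7, 11] has size 4, forcing χ ≥ 4, and the coloring below uses 4 colors, so χ(G) = 4.
A valid 4-coloring: color 1: [4, 5, 11, 14]; color 2: [7, 8, 10, 12, 13]; color 3: [3, 9]; color 4: [6].

χ(G) = 4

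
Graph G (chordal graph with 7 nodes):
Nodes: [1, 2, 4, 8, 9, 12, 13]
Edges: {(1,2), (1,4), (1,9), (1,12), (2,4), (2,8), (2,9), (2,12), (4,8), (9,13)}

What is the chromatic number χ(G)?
χ(G) = 3

Clique number ω(G) = 3 (lower bound: χ ≥ ω).
The clique on [2, 4, 8] has size 3, forcing χ ≥ 3, and the coloring below uses 3 colors, so χ(G) = 3.
A valid 3-coloring: color 1: [2, 13]; color 2: [1, 8]; color 3: [4, 9, 12].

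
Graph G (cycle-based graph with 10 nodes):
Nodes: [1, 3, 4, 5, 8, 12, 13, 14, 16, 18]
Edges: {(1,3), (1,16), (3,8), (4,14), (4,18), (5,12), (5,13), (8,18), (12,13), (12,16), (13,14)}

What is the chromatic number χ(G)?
Clique number ω(G) = 3 (lower bound: χ ≥ ω).
The clique on [5, 12, 13] has size 3, forcing χ ≥ 3, and the coloring below uses 3 colors, so χ(G) = 3.
A valid 3-coloring: color 1: [3, 13, 16, 18]; color 2: [1, 4, 8, 12]; color 3: [5, 14].

χ(G) = 3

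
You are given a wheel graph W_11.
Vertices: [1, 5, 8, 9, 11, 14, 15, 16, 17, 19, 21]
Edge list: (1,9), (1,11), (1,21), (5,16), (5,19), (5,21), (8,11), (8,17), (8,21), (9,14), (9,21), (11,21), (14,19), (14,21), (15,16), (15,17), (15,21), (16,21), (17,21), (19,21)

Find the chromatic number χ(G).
χ(G) = 3

Clique number ω(G) = 3 (lower bound: χ ≥ ω).
The clique on [1, 9, 21] has size 3, forcing χ ≥ 3, and the coloring below uses 3 colors, so χ(G) = 3.
A valid 3-coloring: color 1: [21]; color 2: [9, 11, 16, 17, 19]; color 3: [1, 5, 8, 14, 15].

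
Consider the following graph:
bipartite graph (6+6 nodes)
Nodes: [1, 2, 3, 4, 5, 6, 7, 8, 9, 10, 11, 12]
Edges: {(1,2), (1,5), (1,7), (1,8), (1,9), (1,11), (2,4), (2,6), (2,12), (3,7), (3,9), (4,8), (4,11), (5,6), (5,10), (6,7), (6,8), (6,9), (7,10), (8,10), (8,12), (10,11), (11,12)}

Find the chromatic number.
χ(G) = 2

Clique number ω(G) = 2 (lower bound: χ ≥ ω).
The graph is bipartite (no odd cycle), so 2 colors suffice: χ(G) = 2.
A valid 2-coloring: color 1: [1, 3, 4, 6, 10, 12]; color 2: [2, 5, 7, 8, 9, 11].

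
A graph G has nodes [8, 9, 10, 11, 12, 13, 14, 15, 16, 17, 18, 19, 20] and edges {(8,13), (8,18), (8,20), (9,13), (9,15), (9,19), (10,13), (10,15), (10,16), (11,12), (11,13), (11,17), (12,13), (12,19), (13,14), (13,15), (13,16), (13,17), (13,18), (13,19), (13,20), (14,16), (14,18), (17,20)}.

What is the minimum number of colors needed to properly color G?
χ(G) = 3

Clique number ω(G) = 3 (lower bound: χ ≥ ω).
The clique on [8, 13, 18] has size 3, forcing χ ≥ 3, and the coloring below uses 3 colors, so χ(G) = 3.
A valid 3-coloring: color 1: [13]; color 2: [11, 15, 16, 18, 19, 20]; color 3: [8, 9, 10, 12, 14, 17].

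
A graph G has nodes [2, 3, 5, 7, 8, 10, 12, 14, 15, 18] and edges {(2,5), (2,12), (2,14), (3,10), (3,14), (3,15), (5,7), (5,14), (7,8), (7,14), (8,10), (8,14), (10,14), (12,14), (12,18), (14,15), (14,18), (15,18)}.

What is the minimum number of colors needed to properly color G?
Clique number ω(G) = 3 (lower bound: χ ≥ ω).
Odd cycle [18, 12, 2, 5, 7, 8, 10, 3, 15] needs 3 colors (χ ≥ 3).
Vertex 14 is adjacent to every vertex of [2, 3, 5, 7, 8, 10, 12, 15, 18], which already need 3 colors among themselves, so 14 needs a new color (χ ≥ 4).
The coloring below uses 4 colors, so χ(G) = 4.
A valid 4-coloring: color 1: [14]; color 2: [2, 3, 7, 18]; color 3: [5, 8, 12, 15]; color 4: [10].

χ(G) = 4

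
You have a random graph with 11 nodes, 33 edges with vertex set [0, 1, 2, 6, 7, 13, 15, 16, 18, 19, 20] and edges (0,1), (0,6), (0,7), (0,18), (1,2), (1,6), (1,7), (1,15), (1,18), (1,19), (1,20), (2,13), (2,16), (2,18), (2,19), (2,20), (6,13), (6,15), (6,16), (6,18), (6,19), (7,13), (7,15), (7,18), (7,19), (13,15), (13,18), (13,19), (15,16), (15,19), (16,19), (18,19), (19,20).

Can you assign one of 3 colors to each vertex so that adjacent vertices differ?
The clique on vertices [0, 1, 6, 18] has size 4 > 3, so it alone needs 4 colors.

No, G is not 3-colorable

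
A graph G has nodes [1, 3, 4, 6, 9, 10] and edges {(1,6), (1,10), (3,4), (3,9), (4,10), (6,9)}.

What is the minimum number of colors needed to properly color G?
χ(G) = 2

Clique number ω(G) = 2 (lower bound: χ ≥ ω).
The graph is bipartite (no odd cycle), so 2 colors suffice: χ(G) = 2.
A valid 2-coloring: color 1: [3, 6, 10]; color 2: [1, 4, 9].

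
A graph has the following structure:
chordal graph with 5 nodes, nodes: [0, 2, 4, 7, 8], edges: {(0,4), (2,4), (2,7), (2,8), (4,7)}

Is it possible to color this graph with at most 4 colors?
Yes, G is 4-colorable

A valid 4-coloring: color 1: [0, 2]; color 2: [4, 8]; color 3: [7].
(χ(G) = 3 ≤ 4.)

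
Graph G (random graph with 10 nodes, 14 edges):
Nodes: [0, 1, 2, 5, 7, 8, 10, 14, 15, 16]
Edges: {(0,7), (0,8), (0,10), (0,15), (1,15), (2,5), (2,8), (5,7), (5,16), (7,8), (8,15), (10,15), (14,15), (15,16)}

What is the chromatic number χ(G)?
χ(G) = 3

Clique number ω(G) = 3 (lower bound: χ ≥ ω).
The clique on [0, 8, 15] has size 3, forcing χ ≥ 3, and the coloring below uses 3 colors, so χ(G) = 3.
A valid 3-coloring: color 1: [2, 7, 15]; color 2: [0, 1, 5, 14]; color 3: [8, 10, 16].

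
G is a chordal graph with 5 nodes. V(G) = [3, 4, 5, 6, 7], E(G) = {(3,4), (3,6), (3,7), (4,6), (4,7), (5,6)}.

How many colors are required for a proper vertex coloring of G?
χ(G) = 3

Clique number ω(G) = 3 (lower bound: χ ≥ ω).
The clique on [3, 4, 6] has size 3, forcing χ ≥ 3, and the coloring below uses 3 colors, so χ(G) = 3.
A valid 3-coloring: color 1: [6, 7]; color 2: [3, 5]; color 3: [4].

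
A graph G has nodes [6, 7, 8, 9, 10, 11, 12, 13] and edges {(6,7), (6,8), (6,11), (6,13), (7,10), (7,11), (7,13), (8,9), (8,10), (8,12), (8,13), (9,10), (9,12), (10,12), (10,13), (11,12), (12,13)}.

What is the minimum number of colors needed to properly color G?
χ(G) = 4

Clique number ω(G) = 4 (lower bound: χ ≥ ω).
The clique on [8, 9, 10, 12] has size 4, forcing χ ≥ 4, and the coloring below uses 4 colors, so χ(G) = 4.
A valid 4-coloring: color 1: [6, 12]; color 2: [7, 8]; color 3: [9, 11, 13]; color 4: [10].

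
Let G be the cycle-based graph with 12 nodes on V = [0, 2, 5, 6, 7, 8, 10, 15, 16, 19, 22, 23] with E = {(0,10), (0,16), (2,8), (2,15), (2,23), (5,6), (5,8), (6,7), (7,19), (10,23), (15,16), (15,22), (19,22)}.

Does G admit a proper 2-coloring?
Yes, G is 2-colorable

A valid 2-coloring: color 1: [0, 6, 8, 15, 19, 23]; color 2: [2, 5, 7, 10, 16, 22].
(χ(G) = 2 ≤ 2.)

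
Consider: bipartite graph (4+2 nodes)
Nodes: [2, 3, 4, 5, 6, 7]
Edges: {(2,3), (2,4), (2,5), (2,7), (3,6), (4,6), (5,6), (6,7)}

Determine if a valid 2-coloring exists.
Yes, G is 2-colorable

A valid 2-coloring: color 1: [2, 6]; color 2: [3, 4, 5, 7].
(χ(G) = 2 ≤ 2.)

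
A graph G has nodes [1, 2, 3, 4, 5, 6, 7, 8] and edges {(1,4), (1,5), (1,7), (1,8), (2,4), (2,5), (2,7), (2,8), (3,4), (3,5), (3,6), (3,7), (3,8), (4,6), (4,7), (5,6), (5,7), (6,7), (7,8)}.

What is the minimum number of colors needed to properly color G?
χ(G) = 4

Clique number ω(G) = 4 (lower bound: χ ≥ ω).
The clique on [3, 4, 6, 7] has size 4, forcing χ ≥ 4, and the coloring below uses 4 colors, so χ(G) = 4.
A valid 4-coloring: color 1: [7]; color 2: [4, 5, 8]; color 3: [1, 2, 3]; color 4: [6].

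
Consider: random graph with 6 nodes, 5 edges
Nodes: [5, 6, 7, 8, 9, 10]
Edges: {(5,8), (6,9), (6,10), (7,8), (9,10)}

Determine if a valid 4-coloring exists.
A valid 4-coloring: color 1: [6, 8]; color 2: [5, 7, 10]; color 3: [9].
(χ(G) = 3 ≤ 4.)

Yes, G is 4-colorable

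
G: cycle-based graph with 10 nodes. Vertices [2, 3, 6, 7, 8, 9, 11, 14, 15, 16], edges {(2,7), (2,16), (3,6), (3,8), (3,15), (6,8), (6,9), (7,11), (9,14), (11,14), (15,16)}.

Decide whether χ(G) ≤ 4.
A valid 4-coloring: color 1: [2, 3, 9, 11]; color 2: [6, 7, 14, 15]; color 3: [8, 16].
(χ(G) = 3 ≤ 4.)

Yes, G is 4-colorable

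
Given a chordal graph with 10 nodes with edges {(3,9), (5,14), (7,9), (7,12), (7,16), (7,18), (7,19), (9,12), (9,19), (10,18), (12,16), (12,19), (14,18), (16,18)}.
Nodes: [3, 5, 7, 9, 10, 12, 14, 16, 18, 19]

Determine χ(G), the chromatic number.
Clique number ω(G) = 4 (lower bound: χ ≥ ω).
The clique on [7, 9, 12, 19] has size 4, forcing χ ≥ 4, and the coloring below uses 4 colors, so χ(G) = 4.
A valid 4-coloring: color 1: [3, 7, 10, 14]; color 2: [5, 12, 18]; color 3: [9, 16]; color 4: [19].

χ(G) = 4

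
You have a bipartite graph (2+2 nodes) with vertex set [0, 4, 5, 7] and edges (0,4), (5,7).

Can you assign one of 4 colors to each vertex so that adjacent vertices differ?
Yes, G is 4-colorable

A valid 4-coloring: color 1: [4, 7]; color 2: [0, 5].
(χ(G) = 2 ≤ 4.)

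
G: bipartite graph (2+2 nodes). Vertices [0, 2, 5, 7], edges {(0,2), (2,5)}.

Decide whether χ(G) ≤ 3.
A valid 3-coloring: color 1: [2, 7]; color 2: [0, 5].
(χ(G) = 2 ≤ 3.)

Yes, G is 3-colorable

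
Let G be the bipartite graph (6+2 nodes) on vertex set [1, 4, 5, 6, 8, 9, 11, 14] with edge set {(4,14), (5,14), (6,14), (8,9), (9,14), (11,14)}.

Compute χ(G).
χ(G) = 2

Clique number ω(G) = 2 (lower bound: χ ≥ ω).
The graph is bipartite (no odd cycle), so 2 colors suffice: χ(G) = 2.
A valid 2-coloring: color 1: [1, 8, 14]; color 2: [4, 5, 6, 9, 11].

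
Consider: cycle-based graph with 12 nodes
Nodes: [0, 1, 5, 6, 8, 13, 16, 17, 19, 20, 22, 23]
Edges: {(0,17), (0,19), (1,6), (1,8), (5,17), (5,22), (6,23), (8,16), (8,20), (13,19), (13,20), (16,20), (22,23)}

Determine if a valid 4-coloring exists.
Yes, G is 4-colorable

A valid 4-coloring: color 1: [1, 5, 19, 20, 23]; color 2: [6, 8, 13, 17, 22]; color 3: [0, 16].
(χ(G) = 3 ≤ 4.)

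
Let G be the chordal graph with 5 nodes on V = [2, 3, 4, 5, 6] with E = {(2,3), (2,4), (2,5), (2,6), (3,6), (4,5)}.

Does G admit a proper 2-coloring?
No, G is not 2-colorable

The clique on vertices [2, 3, 6] has size 3 > 2, so it alone needs 3 colors.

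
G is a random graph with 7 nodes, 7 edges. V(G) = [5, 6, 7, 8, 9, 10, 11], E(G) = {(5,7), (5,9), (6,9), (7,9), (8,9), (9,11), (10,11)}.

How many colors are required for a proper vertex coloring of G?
χ(G) = 3

Clique number ω(G) = 3 (lower bound: χ ≥ ω).
The clique on [5, 7, 9] has size 3, forcing χ ≥ 3, and the coloring below uses 3 colors, so χ(G) = 3.
A valid 3-coloring: color 1: [9, 10]; color 2: [5, 6, 8, 11]; color 3: [7].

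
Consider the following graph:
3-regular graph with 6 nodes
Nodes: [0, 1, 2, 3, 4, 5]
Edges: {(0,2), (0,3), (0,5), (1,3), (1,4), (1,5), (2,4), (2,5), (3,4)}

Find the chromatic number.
χ(G) = 3

Clique number ω(G) = 3 (lower bound: χ ≥ ω).
The clique on [0, 2, 5] has size 3, forcing χ ≥ 3, and the coloring below uses 3 colors, so χ(G) = 3.
A valid 3-coloring: color 1: [0, 1]; color 2: [2, 3]; color 3: [4, 5].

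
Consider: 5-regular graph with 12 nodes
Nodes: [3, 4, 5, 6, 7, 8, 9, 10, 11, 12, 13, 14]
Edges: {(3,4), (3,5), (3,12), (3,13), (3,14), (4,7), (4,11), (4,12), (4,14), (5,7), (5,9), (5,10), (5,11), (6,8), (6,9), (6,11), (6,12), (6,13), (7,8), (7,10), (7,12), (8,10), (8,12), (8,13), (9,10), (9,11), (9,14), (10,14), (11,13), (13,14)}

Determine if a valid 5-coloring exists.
Yes, G is 5-colorable

A valid 5-coloring: color 1: [10, 11, 12]; color 2: [4, 8, 9]; color 3: [3, 6, 7]; color 4: [5, 13]; color 5: [14].
(χ(G) = 4 ≤ 5.)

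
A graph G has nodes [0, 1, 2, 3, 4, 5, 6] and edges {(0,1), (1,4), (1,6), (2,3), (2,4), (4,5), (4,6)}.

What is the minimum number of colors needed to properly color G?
Clique number ω(G) = 3 (lower bound: χ ≥ ω).
The clique on [1, 4, 6] has size 3, forcing χ ≥ 3, and the coloring below uses 3 colors, so χ(G) = 3.
A valid 3-coloring: color 1: [0, 3, 4]; color 2: [1, 2, 5]; color 3: [6].

χ(G) = 3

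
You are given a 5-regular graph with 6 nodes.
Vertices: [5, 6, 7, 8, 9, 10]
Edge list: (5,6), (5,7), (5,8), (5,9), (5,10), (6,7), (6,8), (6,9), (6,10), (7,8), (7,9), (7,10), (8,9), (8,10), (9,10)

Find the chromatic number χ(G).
χ(G) = 6

Clique number ω(G) = 6 (lower bound: χ ≥ ω).
The clique on [5, 6, 7, 8, 9, 10] has size 6, forcing χ ≥ 6, and the coloring below uses 6 colors, so χ(G) = 6.
A valid 6-coloring: color 1: [10]; color 2: [5]; color 3: [7]; color 4: [9]; color 5: [6]; color 6: [8].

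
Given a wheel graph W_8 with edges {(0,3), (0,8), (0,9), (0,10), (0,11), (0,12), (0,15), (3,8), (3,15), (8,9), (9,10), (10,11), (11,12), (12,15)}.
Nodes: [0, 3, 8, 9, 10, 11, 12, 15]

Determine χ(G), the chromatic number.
Clique number ω(G) = 3 (lower bound: χ ≥ ω).
Odd cycle [9, 10, 11, 12, 15, 3, 8] needs 3 colors (χ ≥ 3).
Vertex 0 is adjacent to every vertex of [3, 8, 9, 10, 11, 12, 15], which already need 3 colors among themselves, so 0 needs a new color (χ ≥ 4).
The coloring below uses 4 colors, so χ(G) = 4.
A valid 4-coloring: color 1: [0]; color 2: [3, 9, 11]; color 3: [8, 10, 12]; color 4: [15].

χ(G) = 4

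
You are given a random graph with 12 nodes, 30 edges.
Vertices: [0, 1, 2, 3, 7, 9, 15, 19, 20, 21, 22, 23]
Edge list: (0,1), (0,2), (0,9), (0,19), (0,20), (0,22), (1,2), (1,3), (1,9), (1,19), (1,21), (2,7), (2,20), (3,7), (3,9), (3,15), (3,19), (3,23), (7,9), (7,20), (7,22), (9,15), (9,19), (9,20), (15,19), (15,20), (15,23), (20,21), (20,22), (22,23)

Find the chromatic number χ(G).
Clique number ω(G) = 4 (lower bound: χ ≥ ω).
The clique on [0, 1, 9, 19] has size 4, forcing χ ≥ 4, and the coloring below uses 4 colors, so χ(G) = 4.
A valid 4-coloring: color 1: [19, 20, 23]; color 2: [2, 9, 21, 22]; color 3: [0, 3]; color 4: [1, 7, 15].

χ(G) = 4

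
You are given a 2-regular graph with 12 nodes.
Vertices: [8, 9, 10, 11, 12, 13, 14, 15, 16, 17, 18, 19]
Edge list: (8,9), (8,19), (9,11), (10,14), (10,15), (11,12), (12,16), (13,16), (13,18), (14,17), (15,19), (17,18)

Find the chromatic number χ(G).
Clique number ω(G) = 2 (lower bound: χ ≥ ω).
The graph is bipartite (no odd cycle), so 2 colors suffice: χ(G) = 2.
A valid 2-coloring: color 1: [9, 10, 12, 13, 17, 19]; color 2: [8, 11, 14, 15, 16, 18].

χ(G) = 2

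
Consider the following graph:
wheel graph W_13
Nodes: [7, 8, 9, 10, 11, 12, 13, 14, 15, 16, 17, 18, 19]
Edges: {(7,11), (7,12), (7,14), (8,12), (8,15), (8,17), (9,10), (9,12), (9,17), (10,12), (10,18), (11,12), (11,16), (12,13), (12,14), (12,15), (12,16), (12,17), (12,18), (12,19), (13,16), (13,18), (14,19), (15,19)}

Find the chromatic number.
χ(G) = 3

Clique number ω(G) = 3 (lower bound: χ ≥ ω).
The clique on [7, 11, 12] has size 3, forcing χ ≥ 3, and the coloring below uses 3 colors, so χ(G) = 3.
A valid 3-coloring: color 1: [12]; color 2: [10, 11, 13, 14, 15, 17]; color 3: [7, 8, 9, 16, 18, 19].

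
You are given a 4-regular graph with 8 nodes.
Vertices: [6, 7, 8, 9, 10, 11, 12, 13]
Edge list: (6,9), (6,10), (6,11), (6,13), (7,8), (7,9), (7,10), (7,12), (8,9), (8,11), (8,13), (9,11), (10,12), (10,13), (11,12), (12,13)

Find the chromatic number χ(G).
Clique number ω(G) = 3 (lower bound: χ ≥ ω).
The clique on [8, 9, 11] has size 3, forcing χ ≥ 3, and the coloring below uses 3 colors, so χ(G) = 3.
A valid 3-coloring: color 1: [6, 8, 12]; color 2: [7, 11, 13]; color 3: [9, 10].

χ(G) = 3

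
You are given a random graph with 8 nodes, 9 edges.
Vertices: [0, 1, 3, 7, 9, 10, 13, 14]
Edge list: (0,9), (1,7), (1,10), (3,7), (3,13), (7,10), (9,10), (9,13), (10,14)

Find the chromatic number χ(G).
Clique number ω(G) = 3 (lower bound: χ ≥ ω).
The clique on [1, 7, 10] has size 3, forcing χ ≥ 3, and the coloring below uses 3 colors, so χ(G) = 3.
A valid 3-coloring: color 1: [0, 3, 10]; color 2: [7, 9, 14]; color 3: [1, 13].

χ(G) = 3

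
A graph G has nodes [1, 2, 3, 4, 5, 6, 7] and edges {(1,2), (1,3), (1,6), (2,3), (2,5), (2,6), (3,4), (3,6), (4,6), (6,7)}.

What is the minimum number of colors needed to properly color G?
Clique number ω(G) = 4 (lower bound: χ ≥ ω).
The clique on [1, 2, 3, 6] has size 4, forcing χ ≥ 4, and the coloring below uses 4 colors, so χ(G) = 4.
A valid 4-coloring: color 1: [5, 6]; color 2: [3, 7]; color 3: [2, 4]; color 4: [1].

χ(G) = 4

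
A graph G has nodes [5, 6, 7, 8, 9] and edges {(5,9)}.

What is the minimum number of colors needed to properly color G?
Clique number ω(G) = 2 (lower bound: χ ≥ ω).
The graph is bipartite (no odd cycle), so 2 colors suffice: χ(G) = 2.
A valid 2-coloring: color 1: [5, 6, 7, 8]; color 2: [9].

χ(G) = 2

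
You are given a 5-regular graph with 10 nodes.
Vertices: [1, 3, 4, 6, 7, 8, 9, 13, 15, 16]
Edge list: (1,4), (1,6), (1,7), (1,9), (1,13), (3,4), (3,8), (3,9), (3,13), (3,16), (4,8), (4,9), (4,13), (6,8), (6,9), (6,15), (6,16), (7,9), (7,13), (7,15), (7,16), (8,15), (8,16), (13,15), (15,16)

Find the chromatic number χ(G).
χ(G) = 4

Clique number ω(G) = 4 (lower bound: χ ≥ ω).
The clique on [6, 8, 15, 16] has size 4, forcing χ ≥ 4, and the coloring below uses 4 colors, so χ(G) = 4.
A valid 4-coloring: color 1: [7, 8]; color 2: [4, 6]; color 3: [9, 13, 16]; color 4: [1, 3, 15].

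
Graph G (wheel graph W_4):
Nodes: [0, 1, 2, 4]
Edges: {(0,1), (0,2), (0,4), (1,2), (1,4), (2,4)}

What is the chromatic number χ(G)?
Clique number ω(G) = 4 (lower bound: χ ≥ ω).
The clique on [0, 1, 2, 4] has size 4, forcing χ ≥ 4, and the coloring below uses 4 colors, so χ(G) = 4.
A valid 4-coloring: color 1: [4]; color 2: [0]; color 3: [2]; color 4: [1].

χ(G) = 4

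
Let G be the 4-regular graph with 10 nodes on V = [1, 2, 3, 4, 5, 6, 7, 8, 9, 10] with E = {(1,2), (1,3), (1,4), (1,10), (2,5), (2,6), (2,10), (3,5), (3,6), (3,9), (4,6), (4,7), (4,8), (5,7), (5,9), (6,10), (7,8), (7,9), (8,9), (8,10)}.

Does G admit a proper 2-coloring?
No, G is not 2-colorable

The clique on vertices [1, 2, 10] has size 3 > 2, so it alone needs 3 colors.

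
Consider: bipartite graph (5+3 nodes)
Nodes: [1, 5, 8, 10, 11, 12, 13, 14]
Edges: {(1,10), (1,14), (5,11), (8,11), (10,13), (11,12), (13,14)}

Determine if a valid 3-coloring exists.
A valid 3-coloring: color 1: [1, 11, 13]; color 2: [5, 8, 10, 12, 14].
(χ(G) = 2 ≤ 3.)

Yes, G is 3-colorable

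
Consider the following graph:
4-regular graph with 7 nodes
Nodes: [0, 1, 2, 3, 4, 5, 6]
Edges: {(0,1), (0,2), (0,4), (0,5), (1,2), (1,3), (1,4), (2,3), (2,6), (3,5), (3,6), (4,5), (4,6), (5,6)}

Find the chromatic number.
Clique number ω(G) = 3 (lower bound: χ ≥ ω).
Suppose a proper 3-coloring c exists. The clique [0, 1, 2] takes 3 distinct colors; by symmetry let c(0) = 1, c(1) = 2, c(2) = 3.
- Vertex 3: neighbors [1, 2] already have colors [2, 3] ⇒ c(3) = 1.
- Vertex 4: neighbors [0, 1] already have colors [1, 2] ⇒ c(4) = 3.
- Vertex 5: neighbors [0, 4] already have colors [1, 3] ⇒ c(5) = 2.
- Vertex 6: neighbors [3, 5, 2] already have colors [1, 2, 3] — all 3 colors blocked. Contradiction.
The forced assignments end in a contradiction, so G has no proper 3-coloring (χ ≥ 4).
The coloring below uses 4 colors, so χ(G) = 4.
A valid 4-coloring: color 1: [2, 5]; color 2: [0, 6]; color 3: [3, 4]; color 4: [1].

χ(G) = 4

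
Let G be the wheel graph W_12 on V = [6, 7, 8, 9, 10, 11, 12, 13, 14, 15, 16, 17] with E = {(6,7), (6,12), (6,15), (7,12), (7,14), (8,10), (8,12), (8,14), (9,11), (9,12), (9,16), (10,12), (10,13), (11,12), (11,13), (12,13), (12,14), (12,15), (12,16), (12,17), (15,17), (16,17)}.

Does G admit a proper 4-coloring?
A valid 4-coloring: color 1: [12]; color 2: [10, 11, 14, 15, 16]; color 3: [6, 8, 9, 13, 17]; color 4: [7].
(χ(G) = 4 ≤ 4.)

Yes, G is 4-colorable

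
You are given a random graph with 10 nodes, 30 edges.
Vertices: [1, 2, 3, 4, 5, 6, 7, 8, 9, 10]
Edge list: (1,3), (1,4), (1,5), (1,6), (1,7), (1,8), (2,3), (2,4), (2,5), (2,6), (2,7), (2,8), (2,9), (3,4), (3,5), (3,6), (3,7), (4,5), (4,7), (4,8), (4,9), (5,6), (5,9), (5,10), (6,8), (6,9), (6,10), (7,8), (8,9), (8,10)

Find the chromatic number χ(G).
Clique number ω(G) = 4 (lower bound: χ ≥ ω).
Odd cycle [7, 3, 5, 9, 8] needs 3 colors (χ ≥ 3).
Vertex 4 is adjacent to every vertex of [3, 5, 7, 8, 9], which already need 3 colors among themselves, so 4 needs a new color (χ ≥ 4).
Vertex 2 is adjacent to every vertex of [3, 4, 5, 7, 8, 9], which already need 4 colors among themselves, so 2 needs a new color (χ ≥ 5).
The coloring below uses 5 colors, so χ(G) = 5.
A valid 5-coloring: color 1: [4, 6]; color 2: [5, 8]; color 3: [1, 2, 10]; color 4: [3, 9]; color 5: [7].

χ(G) = 5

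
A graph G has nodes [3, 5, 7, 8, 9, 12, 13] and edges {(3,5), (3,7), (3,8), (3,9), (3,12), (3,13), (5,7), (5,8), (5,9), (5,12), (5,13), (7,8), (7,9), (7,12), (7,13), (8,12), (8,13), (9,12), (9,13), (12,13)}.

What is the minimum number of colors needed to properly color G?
χ(G) = 6

Clique number ω(G) = 6 (lower bound: χ ≥ ω).
The clique on [3, 5, 7, 8, 12, 13] has size 6, forcing χ ≥ 6, and the coloring below uses 6 colors, so χ(G) = 6.
A valid 6-coloring: color 1: [3]; color 2: [7]; color 3: [13]; color 4: [5]; color 5: [12]; color 6: [8, 9].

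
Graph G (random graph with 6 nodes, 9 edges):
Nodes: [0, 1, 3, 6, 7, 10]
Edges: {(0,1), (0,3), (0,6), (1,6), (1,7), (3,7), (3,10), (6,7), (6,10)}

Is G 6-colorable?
A valid 6-coloring: color 1: [3, 6]; color 2: [1, 10]; color 3: [0, 7].
(χ(G) = 3 ≤ 6.)

Yes, G is 6-colorable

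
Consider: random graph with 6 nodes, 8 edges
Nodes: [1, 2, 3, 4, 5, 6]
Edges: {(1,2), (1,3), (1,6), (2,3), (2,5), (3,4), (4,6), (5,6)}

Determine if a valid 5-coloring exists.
Yes, G is 5-colorable

A valid 5-coloring: color 1: [3, 6]; color 2: [1, 4, 5]; color 3: [2].
(χ(G) = 3 ≤ 5.)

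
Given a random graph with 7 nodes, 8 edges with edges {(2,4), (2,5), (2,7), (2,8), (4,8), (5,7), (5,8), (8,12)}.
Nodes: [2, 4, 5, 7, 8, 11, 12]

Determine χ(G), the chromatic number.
χ(G) = 3

Clique number ω(G) = 3 (lower bound: χ ≥ ω).
The clique on [2, 4, 8] has size 3, forcing χ ≥ 3, and the coloring below uses 3 colors, so χ(G) = 3.
A valid 3-coloring: color 1: [7, 8, 11]; color 2: [2, 12]; color 3: [4, 5].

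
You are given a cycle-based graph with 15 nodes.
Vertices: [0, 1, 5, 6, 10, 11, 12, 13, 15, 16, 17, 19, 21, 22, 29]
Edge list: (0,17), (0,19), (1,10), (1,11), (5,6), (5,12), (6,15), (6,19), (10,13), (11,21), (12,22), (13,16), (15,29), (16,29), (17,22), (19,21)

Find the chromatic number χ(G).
Clique number ω(G) = 2 (lower bound: χ ≥ ω).
Odd cycle [5, 12, 22, 17, 0, 19, 6] needs 3 colors (χ ≥ 3).
The coloring below uses 3 colors, so χ(G) = 3.
A valid 3-coloring: color 1: [1, 6, 12, 13, 17, 21, 29]; color 2: [5, 10, 11, 15, 16, 19, 22]; color 3: [0].

χ(G) = 3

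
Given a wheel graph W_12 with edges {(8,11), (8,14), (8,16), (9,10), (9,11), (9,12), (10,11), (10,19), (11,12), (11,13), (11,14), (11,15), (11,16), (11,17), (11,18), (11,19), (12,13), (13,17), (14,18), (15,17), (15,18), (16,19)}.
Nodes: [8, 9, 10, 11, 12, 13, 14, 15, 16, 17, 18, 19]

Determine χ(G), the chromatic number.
χ(G) = 4

Clique number ω(G) = 3 (lower bound: χ ≥ ω).
Odd cycle [13, 12, 9, 10, 19, 16, 8, 14, 18, 15, 17] needs 3 colors (χ ≥ 3).
Vertex 11 is adjacent to every vertex of [8, 9, 10, 12, 13, 14, 15, 16, 17, 18, 19], which already need 3 colors among themselves, so 11 needs a new color (χ ≥ 4).
The coloring below uses 4 colors, so χ(G) = 4.
A valid 4-coloring: color 1: [11]; color 2: [8, 9, 13, 15, 19]; color 3: [10, 12, 14, 16, 17]; color 4: [18].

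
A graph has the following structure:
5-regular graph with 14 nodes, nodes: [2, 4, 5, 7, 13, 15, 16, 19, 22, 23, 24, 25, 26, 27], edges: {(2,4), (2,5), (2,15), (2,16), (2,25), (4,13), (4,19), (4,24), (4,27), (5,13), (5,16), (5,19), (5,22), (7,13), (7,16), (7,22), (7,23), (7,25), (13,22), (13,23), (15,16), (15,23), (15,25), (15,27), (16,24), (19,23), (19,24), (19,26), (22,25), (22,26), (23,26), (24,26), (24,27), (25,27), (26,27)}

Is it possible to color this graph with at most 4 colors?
Yes, G is 4-colorable

A valid 4-coloring: color 1: [13, 16, 19, 25]; color 2: [2, 22, 23, 27]; color 3: [5, 7, 15, 24]; color 4: [4, 26].
(χ(G) = 4 ≤ 4.)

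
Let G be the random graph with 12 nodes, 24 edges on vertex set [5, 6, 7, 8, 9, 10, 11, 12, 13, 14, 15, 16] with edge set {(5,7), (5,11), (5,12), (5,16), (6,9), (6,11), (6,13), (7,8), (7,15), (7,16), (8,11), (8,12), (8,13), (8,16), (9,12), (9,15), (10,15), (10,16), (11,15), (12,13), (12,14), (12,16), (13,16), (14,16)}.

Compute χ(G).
Clique number ω(G) = 4 (lower bound: χ ≥ ω).
The clique on [8, 12, 13, 16] has size 4, forcing χ ≥ 4, and the coloring below uses 4 colors, so χ(G) = 4.
A valid 4-coloring: color 1: [6, 15, 16]; color 2: [7, 10, 11, 12]; color 3: [5, 8, 9, 14]; color 4: [13].

χ(G) = 4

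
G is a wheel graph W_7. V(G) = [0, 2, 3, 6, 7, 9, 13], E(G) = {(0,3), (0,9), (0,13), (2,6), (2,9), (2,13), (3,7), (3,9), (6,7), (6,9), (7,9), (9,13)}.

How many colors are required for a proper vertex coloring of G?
Clique number ω(G) = 3 (lower bound: χ ≥ ω).
The clique on [0, 3, 9] has size 3, forcing χ ≥ 3, and the coloring below uses 3 colors, so χ(G) = 3.
A valid 3-coloring: color 1: [9]; color 2: [3, 6, 13]; color 3: [0, 2, 7].

χ(G) = 3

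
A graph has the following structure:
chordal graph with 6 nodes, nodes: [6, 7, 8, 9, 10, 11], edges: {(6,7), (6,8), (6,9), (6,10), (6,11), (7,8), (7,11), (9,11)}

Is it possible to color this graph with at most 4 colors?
A valid 4-coloring: color 1: [6]; color 2: [8, 10, 11]; color 3: [7, 9].
(χ(G) = 3 ≤ 4.)

Yes, G is 4-colorable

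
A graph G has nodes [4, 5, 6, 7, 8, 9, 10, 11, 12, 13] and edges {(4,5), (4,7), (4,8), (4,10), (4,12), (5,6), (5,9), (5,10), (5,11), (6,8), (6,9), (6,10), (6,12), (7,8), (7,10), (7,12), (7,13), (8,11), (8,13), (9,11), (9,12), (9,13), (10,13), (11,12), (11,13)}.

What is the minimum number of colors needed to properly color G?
χ(G) = 4

Clique number ω(G) = 3 (lower bound: χ ≥ ω).
Suppose a proper 3-coloring c exists. The clique [4, 5, 10] takes 3 distinct colors; by symmetry let c(4) = 1, c(5) = 2, c(10) = 3.
- Vertex 6: neighbors [5, 10] already have colors [2, 3] ⇒ c(6) = 1.
- Vertex 7: neighbors [4, 10] already have colors [1, 3] ⇒ c(7) = 2.
- Vertex 9: neighbors [6, 5] already have colors [1, 2] ⇒ c(9) = 3.
- Vertex 12: neighbors [4, 7, 9] already have colors [1, 2, 3] — all 3 colors blocked. Contradiction.
The forced assignments end in a contradiction, so G has no proper 3-coloring (χ ≥ 4).
The coloring below uses 4 colors, so χ(G) = 4.
A valid 4-coloring: color 1: [4, 6, 11]; color 2: [5, 7]; color 3: [8, 9, 10]; color 4: [12, 13].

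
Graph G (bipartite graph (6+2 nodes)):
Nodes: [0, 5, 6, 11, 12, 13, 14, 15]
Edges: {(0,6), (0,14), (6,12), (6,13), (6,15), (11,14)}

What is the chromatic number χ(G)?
Clique number ω(G) = 2 (lower bound: χ ≥ ω).
The graph is bipartite (no odd cycle), so 2 colors suffice: χ(G) = 2.
A valid 2-coloring: color 1: [5, 6, 14]; color 2: [0, 11, 12, 13, 15].

χ(G) = 2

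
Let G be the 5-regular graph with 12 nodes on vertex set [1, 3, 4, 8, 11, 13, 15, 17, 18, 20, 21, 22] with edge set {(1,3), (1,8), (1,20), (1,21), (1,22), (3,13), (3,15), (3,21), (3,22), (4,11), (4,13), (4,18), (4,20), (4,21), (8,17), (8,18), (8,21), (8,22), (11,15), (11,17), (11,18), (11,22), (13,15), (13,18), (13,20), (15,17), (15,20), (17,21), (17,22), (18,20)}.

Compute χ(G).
Clique number ω(G) = 4 (lower bound: χ ≥ ω).
The clique on [4, 13, 18, 20] has size 4, forcing χ ≥ 4, and the coloring below uses 4 colors, so χ(G) = 4.
A valid 4-coloring: color 1: [1, 4, 15]; color 2: [3, 8, 11, 20]; color 3: [18, 21, 22]; color 4: [13, 17].

χ(G) = 4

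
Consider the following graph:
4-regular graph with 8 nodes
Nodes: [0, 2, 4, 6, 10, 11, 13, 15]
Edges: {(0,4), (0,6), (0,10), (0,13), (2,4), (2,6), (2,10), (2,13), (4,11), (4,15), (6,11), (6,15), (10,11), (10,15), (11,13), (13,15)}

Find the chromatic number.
Clique number ω(G) = 2 (lower bound: χ ≥ ω).
The graph is bipartite (no odd cycle), so 2 colors suffice: χ(G) = 2.
A valid 2-coloring: color 1: [0, 2, 11, 15]; color 2: [4, 6, 10, 13].

χ(G) = 2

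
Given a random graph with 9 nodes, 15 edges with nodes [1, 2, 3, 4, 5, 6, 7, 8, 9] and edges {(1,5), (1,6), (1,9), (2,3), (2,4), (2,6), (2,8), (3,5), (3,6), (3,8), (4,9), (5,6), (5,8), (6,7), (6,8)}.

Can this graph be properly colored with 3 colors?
No, G is not 3-colorable

The clique on vertices [2, 3, 6, 8] has size 4 > 3, so it alone needs 4 colors.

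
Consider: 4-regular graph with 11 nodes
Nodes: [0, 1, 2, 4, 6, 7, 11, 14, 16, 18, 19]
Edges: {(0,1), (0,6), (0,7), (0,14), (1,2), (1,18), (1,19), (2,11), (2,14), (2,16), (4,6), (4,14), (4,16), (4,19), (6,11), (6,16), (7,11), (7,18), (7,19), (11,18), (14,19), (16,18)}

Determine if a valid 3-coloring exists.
Yes, G is 3-colorable

A valid 3-coloring: color 1: [1, 7, 14, 16]; color 2: [2, 6, 18, 19]; color 3: [0, 4, 11].
(χ(G) = 3 ≤ 3.)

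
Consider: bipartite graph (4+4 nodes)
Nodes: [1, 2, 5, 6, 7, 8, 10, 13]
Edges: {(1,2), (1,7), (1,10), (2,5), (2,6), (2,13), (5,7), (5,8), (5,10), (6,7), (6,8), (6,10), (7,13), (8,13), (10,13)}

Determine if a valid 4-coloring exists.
Yes, G is 4-colorable

A valid 4-coloring: color 1: [2, 7, 8, 10]; color 2: [1, 5, 6, 13].
(χ(G) = 2 ≤ 4.)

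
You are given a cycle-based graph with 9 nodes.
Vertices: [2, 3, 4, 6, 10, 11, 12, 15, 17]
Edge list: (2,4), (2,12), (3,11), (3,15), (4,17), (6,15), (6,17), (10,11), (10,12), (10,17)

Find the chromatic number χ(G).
χ(G) = 3

Clique number ω(G) = 2 (lower bound: χ ≥ ω).
Odd cycle [4, 2, 12, 10, 11, 3, 15, 6, 17] needs 3 colors (χ ≥ 3).
The coloring below uses 3 colors, so χ(G) = 3.
A valid 3-coloring: color 1: [2, 11, 15, 17]; color 2: [3, 4, 6, 10]; color 3: [12].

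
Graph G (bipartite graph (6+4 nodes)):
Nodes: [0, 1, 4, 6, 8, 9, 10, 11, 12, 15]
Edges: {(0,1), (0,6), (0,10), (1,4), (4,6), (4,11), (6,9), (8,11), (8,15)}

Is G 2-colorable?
Yes, G is 2-colorable

A valid 2-coloring: color 1: [1, 6, 10, 11, 12, 15]; color 2: [0, 4, 8, 9].
(χ(G) = 2 ≤ 2.)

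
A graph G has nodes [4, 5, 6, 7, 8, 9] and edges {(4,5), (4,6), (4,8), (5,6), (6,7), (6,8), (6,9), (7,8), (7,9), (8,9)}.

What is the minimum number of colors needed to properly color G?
χ(G) = 4

Clique number ω(G) = 4 (lower bound: χ ≥ ω).
The clique on [6, 7, 8, 9] has size 4, forcing χ ≥ 4, and the coloring below uses 4 colors, so χ(G) = 4.
A valid 4-coloring: color 1: [6]; color 2: [5, 8]; color 3: [4, 7]; color 4: [9].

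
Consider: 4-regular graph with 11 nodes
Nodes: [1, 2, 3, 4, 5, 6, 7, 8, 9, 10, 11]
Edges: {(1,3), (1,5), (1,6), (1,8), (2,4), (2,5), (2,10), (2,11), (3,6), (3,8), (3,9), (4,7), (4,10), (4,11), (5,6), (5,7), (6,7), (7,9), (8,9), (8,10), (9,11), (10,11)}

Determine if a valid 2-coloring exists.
The clique on vertices [2, 4, 10, 11] has size 4 > 2, so it alone needs 4 colors.

No, G is not 2-colorable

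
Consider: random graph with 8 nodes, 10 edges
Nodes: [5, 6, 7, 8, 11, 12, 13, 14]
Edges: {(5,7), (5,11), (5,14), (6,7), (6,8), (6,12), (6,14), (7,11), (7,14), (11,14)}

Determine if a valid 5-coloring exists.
A valid 5-coloring: color 1: [8, 12, 13, 14]; color 2: [7]; color 3: [6, 11]; color 4: [5].
(χ(G) = 4 ≤ 5.)

Yes, G is 5-colorable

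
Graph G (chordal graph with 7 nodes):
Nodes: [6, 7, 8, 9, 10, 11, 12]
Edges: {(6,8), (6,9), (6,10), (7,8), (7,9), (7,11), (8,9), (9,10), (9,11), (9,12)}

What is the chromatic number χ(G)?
Clique number ω(G) = 3 (lower bound: χ ≥ ω).
The clique on [7, 9, 11] has size 3, forcing χ ≥ 3, and the coloring below uses 3 colors, so χ(G) = 3.
A valid 3-coloring: color 1: [9]; color 2: [6, 7, 12]; color 3: [8, 10, 11].

χ(G) = 3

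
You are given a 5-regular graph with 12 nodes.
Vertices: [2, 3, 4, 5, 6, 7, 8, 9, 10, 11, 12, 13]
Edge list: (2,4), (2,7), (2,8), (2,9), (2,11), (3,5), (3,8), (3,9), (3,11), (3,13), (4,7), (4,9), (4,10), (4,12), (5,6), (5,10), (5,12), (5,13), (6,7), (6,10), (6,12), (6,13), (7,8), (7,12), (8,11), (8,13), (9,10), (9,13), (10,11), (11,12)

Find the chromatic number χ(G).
Clique number ω(G) = 3 (lower bound: χ ≥ ω).
Suppose a proper 3-coloring c exists. The clique [2, 4, 7] takes 3 distinct colors; by symmetry let c(2) = 1, c(4) = 2, c(7) = 3.
- Vertex 8: neighbors [2, 7] already have colors [1, 3] ⇒ c(8) = 2.
- Vertex 9: neighbors [2, 4] already have colors [1, 2] ⇒ c(9) = 3.
- Vertex 3: neighbors [8, 9] already have colors [2, 3] ⇒ c(3) = 1.
- Vertex 13: neighbors [3, 8, 9] already have colors [1, 2, 3] — all 3 colors blocked. Contradiction.
The forced assignments end in a contradiction, so G has no proper 3-coloring (χ ≥ 4).
The coloring below uses 4 colors, so χ(G) = 4.
A valid 4-coloring: color 1: [5, 7, 9, 11]; color 2: [3, 4, 6]; color 3: [2, 10, 12, 13]; color 4: [8].

χ(G) = 4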